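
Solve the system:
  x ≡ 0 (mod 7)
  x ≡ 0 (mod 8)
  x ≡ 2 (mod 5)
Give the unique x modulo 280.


Moduli 7, 8, 5 are pairwise coprime; by CRT there is a unique solution modulo M = 7 · 8 · 5 = 280.
Solve pairwise, accumulating the modulus:
  Start with x ≡ 0 (mod 7).
  Combine with x ≡ 0 (mod 8): since gcd(7, 8) = 1, we get a unique residue mod 56.
    Write x = 0 + 7·t and substitute into x ≡ 0 (mod 8): 7·t ≡ 0 − 0 = 0 (mod 8).
    The inverse of 7 mod 8 is 7 (since 7·7 = 49 = 6·8 + 1), so t ≡ 7·0 = 0 ≡ 0 (mod 8).
    Then x = 0 + 7·0 = 0, valid modulo lcm(7, 8) = 56: x ≡ 0 (mod 56).
  Combine with x ≡ 2 (mod 5): since gcd(56, 5) = 1, we get a unique residue mod 280.
    Write x = 0 + 56·t and substitute into x ≡ 2 (mod 5): 56·t ≡ 2 − 0 = 2 (mod 5).
    Reduce coefficients mod 5: 1·t ≡ 2 (mod 5).
    So t ≡ 2 (mod 5).
    Then x = 0 + 56·2 = 112, valid modulo lcm(56, 5) = 280: x ≡ 112 (mod 280).
Verify: 112 mod 7 = 0 ✓, 112 mod 8 = 0 ✓, 112 mod 5 = 2 ✓.

x ≡ 112 (mod 280).


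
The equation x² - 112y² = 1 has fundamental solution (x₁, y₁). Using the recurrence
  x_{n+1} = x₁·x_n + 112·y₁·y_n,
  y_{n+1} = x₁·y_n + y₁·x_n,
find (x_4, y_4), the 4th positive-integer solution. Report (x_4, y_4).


Step 1: Find the fundamental solution (x₁, y₁) of x² - 112y² = 1.
  Expand √112 as a continued fraction. a₀ = ⌊√112⌋ = 10; iterate m_{k+1} = d_k·a_k − m_k, d_{k+1} = (112 − m_{k+1}²)/d_k, a_{k+1} = ⌊(a₀ + m_{k+1})/d_{k+1}⌋ (starting m₀ = 0, d₀ = 1), with convergents p_k = a_k·p_{k-1} + p_{k-2}, q_k = a_k·q_{k-1} + q_{k-2} (p₋₁ = 1, q₋₁ = 0):
  k = 0: a₀ = 10; p₀/q₀ = 10/1; p₀² − 112·q₀² = 100 − 112 = -12.
  k = 1: m = 10, d = 12, a = ⌊(10 + 10)/12⌋ = 1; p/q = (1·10 + 1)/(1·1 + 0) = 11/1; p² − 112·q² = 121 − 112 = 9.
  k = 2: m = 2, d = 9, a = ⌊(10 + 2)/9⌋ = 1; p/q = (1·11 + 10)/(1·1 + 1) = 21/2; p² − 112·q² = 441 − 448 = -7.
  k = 3: m = 7, d = 7, a = ⌊(10 + 7)/7⌋ = 2; p/q = (2·21 + 11)/(2·2 + 1) = 53/5; p² − 112·q² = 2809 − 2800 = 9.
  k = 4: m = 7, d = 9, a = ⌊(10 + 7)/9⌋ = 1; p/q = (1·53 + 21)/(1·5 + 2) = 74/7; p² − 112·q² = 5476 − 5488 = -12.
  k = 5: m = 2, d = 12, a = ⌊(10 + 2)/12⌋ = 1; p/q = (1·74 + 53)/(1·7 + 5) = 127/12; p² − 112·q² = 16129 − 16128 = 1.
  The first convergent with p² − 112·q² = 1 gives the fundamental solution (x₁, y₁) = (127, 12).
Step 2: Apply the recurrence (x_{n+1}, y_{n+1}) = (x₁x_n + 112y₁y_n, x₁y_n + y₁x_n) repeatedly.
  From (x_1, y_1) = (127, 12): x_2 = 127·127 + 112·12·12 = 32257; y_2 = 127·12 + 12·127 = 3048.
  From (x_2, y_2) = (32257, 3048): x_3 = 127·32257 + 112·12·3048 = 8193151; y_3 = 127·3048 + 12·32257 = 774180.
  From (x_3, y_3) = (8193151, 774180): x_4 = 127·8193151 + 112·12·774180 = 2081028097; y_4 = 127·774180 + 12·8193151 = 196638672.
Step 3: Verify x_4² - 112·y_4² = 4330677940503441409 - 4330677940503441408 = 1 (should be 1). ✓

(x_1, y_1) = (127, 12); (x_4, y_4) = (2081028097, 196638672).


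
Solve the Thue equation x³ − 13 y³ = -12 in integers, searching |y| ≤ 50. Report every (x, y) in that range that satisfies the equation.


The equation is x³ - 13y³ = -12. For fixed y, x³ = 13·y³ − 12, so a solution requires the RHS to be a perfect cube.
Strategy: iterate y from -50 to 50, compute RHS = 13·y³ − 12, and check whether it is a (positive or negative) perfect cube.
Check small values of y:
  y = 0: RHS = -12 is not a perfect cube.
  y = 1: RHS = 1 = (1)³ ⇒ x = 1 works.
  y = -1: RHS = -25 is not a perfect cube.
  y = 2: RHS = 92 is not a perfect cube.
  y = -2: RHS = -116 is not a perfect cube.
  y = 3: RHS = 339 is not a perfect cube.
  y = -3: RHS = -363 is not a perfect cube.
Continuing the search up to |y| = 50 finds no further solutions beyond those listed.
Collected solutions: (1, 1).

Solutions (with |y| ≤ 50): (1, 1).


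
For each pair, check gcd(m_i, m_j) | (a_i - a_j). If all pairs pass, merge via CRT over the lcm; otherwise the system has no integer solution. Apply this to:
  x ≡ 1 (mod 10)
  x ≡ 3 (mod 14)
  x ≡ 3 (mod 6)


Moduli 10, 14, 6 are not pairwise coprime, so CRT works modulo lcm(m_i) when all pairwise compatibility conditions hold.
Pairwise compatibility: gcd(m_i, m_j) must divide a_i - a_j for every pair.
Merge one congruence at a time:
  Start: x ≡ 1 (mod 10).
  Combine with x ≡ 3 (mod 14): gcd(10, 14) = 2; 3 - 1 = 2, which IS divisible by 2, so compatible.
    Write x = 1 + 10·t and substitute into x ≡ 3 (mod 14): 10·t ≡ 3 − 1 = 2 (mod 14).
    Divide the congruence (and modulus) by g = 2: 5·t ≡ 1 (mod 7).
    The inverse of 5 mod 7 is 3 (since 5·3 = 15 = 2·7 + 1), so t ≡ 3·1 = 3 ≡ 3 (mod 7).
    Then x = 1 + 10·3 = 31, valid modulo lcm(10, 14) = 70: x ≡ 31 (mod 70).
  Combine with x ≡ 3 (mod 6): gcd(70, 6) = 2; 3 - 31 = -28, which IS divisible by 2, so compatible.
    Write x = 31 + 70·t and substitute into x ≡ 3 (mod 6): 70·t ≡ 3 − 31 = -28 (mod 6).
    Divide the congruence (and modulus) by g = 2: 35·t ≡ -14 (mod 3).
    Reduce coefficients mod 3: 2·t ≡ 1 (mod 3).
    The inverse of 2 mod 3 is 2 (since 2·2 = 4 = 1·3 + 1), so t ≡ 2·1 = 2 ≡ 2 (mod 3).
    Then x = 31 + 70·2 = 171, valid modulo lcm(70, 6) = 210: x ≡ 171 (mod 210).
Verify: 171 mod 10 = 1, 171 mod 14 = 3, 171 mod 6 = 3.

x ≡ 171 (mod 210).


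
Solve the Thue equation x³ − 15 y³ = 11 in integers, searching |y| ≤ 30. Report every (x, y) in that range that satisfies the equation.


The equation is x³ - 15y³ = 11. For fixed y, x³ = 15·y³ + 11, so a solution requires the RHS to be a perfect cube.
Strategy: iterate y from -30 to 30, compute RHS = 15·y³ + 11, and check whether it is a (positive or negative) perfect cube.
Check small values of y:
  y = 0: RHS = 11 is not a perfect cube.
  y = 1: RHS = 26 is not a perfect cube.
  y = -1: RHS = -4 is not a perfect cube.
  y = 2: RHS = 131 is not a perfect cube.
  y = -2: RHS = -109 is not a perfect cube.
  y = 3: RHS = 416 is not a perfect cube.
  y = -3: RHS = -394 is not a perfect cube.
Continuing the search up to |y| = 30 finds no solutions either.
No (x, y) in the scanned range satisfies the equation.

No integer solutions with |y| ≤ 30.


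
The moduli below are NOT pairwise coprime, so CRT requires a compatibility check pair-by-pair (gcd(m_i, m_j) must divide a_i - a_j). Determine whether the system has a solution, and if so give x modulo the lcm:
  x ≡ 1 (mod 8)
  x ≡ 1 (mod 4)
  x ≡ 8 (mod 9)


Moduli 8, 4, 9 are not pairwise coprime, so CRT works modulo lcm(m_i) when all pairwise compatibility conditions hold.
Pairwise compatibility: gcd(m_i, m_j) must divide a_i - a_j for every pair.
Merge one congruence at a time:
  Start: x ≡ 1 (mod 8).
  Combine with x ≡ 1 (mod 4): gcd(8, 4) = 4; 1 - 1 = 0, which IS divisible by 4, so compatible.
    Write x = 1 + 8·t and substitute into x ≡ 1 (mod 4): 8·t ≡ 1 − 1 = 0 (mod 4).
    Divide the congruence (and modulus) by g = 4: 2·t ≡ 0 (mod 1).
    Modulo 1 every t works; take t = 0.
    Then x = 1 + 8·0 = 1, valid modulo lcm(8, 4) = 8: x ≡ 1 (mod 8).
  Combine with x ≡ 8 (mod 9): gcd(8, 9) = 1; 8 - 1 = 7, which IS divisible by 1, so compatible.
    Write x = 1 + 8·t and substitute into x ≡ 8 (mod 9): 8·t ≡ 8 − 1 = 7 (mod 9).
    The inverse of 8 mod 9 is 8 (since 8·8 = 64 = 7·9 + 1), so t ≡ 8·7 = 56 ≡ 2 (mod 9).
    Then x = 1 + 8·2 = 17, valid modulo lcm(8, 9) = 72: x ≡ 17 (mod 72).
Verify: 17 mod 8 = 1, 17 mod 4 = 1, 17 mod 9 = 8.

x ≡ 17 (mod 72).


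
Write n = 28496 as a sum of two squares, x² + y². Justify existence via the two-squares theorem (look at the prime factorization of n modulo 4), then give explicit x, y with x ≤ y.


Step 1: Factor n = 28496 = 2^4 · 13 · 137.
Step 2: Check the mod-4 condition on each prime factor: 2 = 2 (special); 13 ≡ 1 (mod 4), exponent 1; 137 ≡ 1 (mod 4), exponent 1.
All primes ≡ 3 (mod 4) appear to even exponent (or don't appear), so by the two-squares theorem n IS expressible as a sum of two squares.
Step 3: Build a representation. Group n = k² · m with k = 4 and m = 13 · 137 = 1781 (a product of primes ≡ 1 (mod 4)); a representation of m scales to one of n via (k·x)² + (k·y)² = k²(x² + y²). Each prime p ≡ 1 (mod 4) is itself a sum of two squares; find a² by testing p − a² for a perfect square:
  13: 13 − 1² = 12, 13 − 2² = 9 = 3² ⇒ 13 = 2² + 3².
  137: 137 − 1² = 136, 137 − 2² = 133, 137 − 3² = 128, 137 − 4² = 121 = 11² ⇒ 137 = 4² + 11².
  Combine using the Brahmagupta–Fibonacci identity (a² + b²)(c² + d²) = (ac − bd)² + (ad + bc)² = (ac + bd)² + (ad − bc)²:
  13 · 137 = 1781: from (2² + 3²)(4² + 11²), take (2·4 − 3·11, 2·11 + 3·4) = (8 − 33, 22 + 12) = (-25, 34); dropping signs (only squares matter) gives (25, 34); check 25² + 34² = 625 + 1156 = 1781 ✓.
  Scale by k = 4: (4·25, 4·34) = (100, 136).
Step 4: Order so x ≤ y and verify: 100² + 136² = 10000 + 18496 = 28496 = n. ✓

n = 28496 = 100² + 136² (one valid representation with x ≤ y).


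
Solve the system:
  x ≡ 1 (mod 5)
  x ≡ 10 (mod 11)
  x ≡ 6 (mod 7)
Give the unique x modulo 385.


Moduli 5, 11, 7 are pairwise coprime; by CRT there is a unique solution modulo M = 5 · 11 · 7 = 385.
Solve pairwise, accumulating the modulus:
  Start with x ≡ 1 (mod 5).
  Combine with x ≡ 10 (mod 11): since gcd(5, 11) = 1, we get a unique residue mod 55.
    Write x = 1 + 5·t and substitute into x ≡ 10 (mod 11): 5·t ≡ 10 − 1 = 9 (mod 11).
    The inverse of 5 mod 11 is 9 (since 5·9 = 45 = 4·11 + 1), so t ≡ 9·9 = 81 ≡ 4 (mod 11).
    Then x = 1 + 5·4 = 21, valid modulo lcm(5, 11) = 55: x ≡ 21 (mod 55).
  Combine with x ≡ 6 (mod 7): since gcd(55, 7) = 1, we get a unique residue mod 385.
    Write x = 21 + 55·t and substitute into x ≡ 6 (mod 7): 55·t ≡ 6 − 21 = -15 (mod 7).
    Reduce coefficients mod 7: 6·t ≡ 6 (mod 7).
    The inverse of 6 mod 7 is 6 (since 6·6 = 36 = 5·7 + 1), so t ≡ 6·6 = 36 ≡ 1 (mod 7).
    Then x = 21 + 55·1 = 76, valid modulo lcm(55, 7) = 385: x ≡ 76 (mod 385).
Verify: 76 mod 5 = 1 ✓, 76 mod 11 = 10 ✓, 76 mod 7 = 6 ✓.

x ≡ 76 (mod 385).


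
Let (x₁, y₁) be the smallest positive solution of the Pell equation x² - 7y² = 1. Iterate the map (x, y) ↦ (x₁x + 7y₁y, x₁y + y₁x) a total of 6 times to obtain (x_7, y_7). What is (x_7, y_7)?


Step 1: Find the fundamental solution (x₁, y₁) of x² - 7y² = 1.
  Expand √7 as a continued fraction. a₀ = ⌊√7⌋ = 2; iterate m_{k+1} = d_k·a_k − m_k, d_{k+1} = (7 − m_{k+1}²)/d_k, a_{k+1} = ⌊(a₀ + m_{k+1})/d_{k+1}⌋ (starting m₀ = 0, d₀ = 1), with convergents p_k = a_k·p_{k-1} + p_{k-2}, q_k = a_k·q_{k-1} + q_{k-2} (p₋₁ = 1, q₋₁ = 0):
  k = 0: a₀ = 2; p₀/q₀ = 2/1; p₀² − 7·q₀² = 4 − 7 = -3.
  k = 1: m = 2, d = 3, a = ⌊(2 + 2)/3⌋ = 1; p/q = (1·2 + 1)/(1·1 + 0) = 3/1; p² − 7·q² = 9 − 7 = 2.
  k = 2: m = 1, d = 2, a = ⌊(2 + 1)/2⌋ = 1; p/q = (1·3 + 2)/(1·1 + 1) = 5/2; p² − 7·q² = 25 − 28 = -3.
  k = 3: m = 1, d = 3, a = ⌊(2 + 1)/3⌋ = 1; p/q = (1·5 + 3)/(1·2 + 1) = 8/3; p² − 7·q² = 64 − 63 = 1.
  The first convergent with p² − 7·q² = 1 gives the fundamental solution (x₁, y₁) = (8, 3).
Step 2: Apply the recurrence (x_{n+1}, y_{n+1}) = (x₁x_n + 7y₁y_n, x₁y_n + y₁x_n) repeatedly.
  From (x_1, y_1) = (8, 3): x_2 = 8·8 + 7·3·3 = 127; y_2 = 8·3 + 3·8 = 48.
  From (x_2, y_2) = (127, 48): x_3 = 8·127 + 7·3·48 = 2024; y_3 = 8·48 + 3·127 = 765.
  From (x_3, y_3) = (2024, 765): x_4 = 8·2024 + 7·3·765 = 32257; y_4 = 8·765 + 3·2024 = 12192.
  From (x_4, y_4) = (32257, 12192): x_5 = 8·32257 + 7·3·12192 = 514088; y_5 = 8·12192 + 3·32257 = 194307.
  From (x_5, y_5) = (514088, 194307): x_6 = 8·514088 + 7·3·194307 = 8193151; y_6 = 8·194307 + 3·514088 = 3096720.
  From (x_6, y_6) = (8193151, 3096720): x_7 = 8·8193151 + 7·3·3096720 = 130576328; y_7 = 8·3096720 + 3·8193151 = 49353213.
Step 3: Verify x_7² - 7·y_7² = 17050177433963584 - 17050177433963583 = 1 (should be 1). ✓

(x_1, y_1) = (8, 3); (x_7, y_7) = (130576328, 49353213).


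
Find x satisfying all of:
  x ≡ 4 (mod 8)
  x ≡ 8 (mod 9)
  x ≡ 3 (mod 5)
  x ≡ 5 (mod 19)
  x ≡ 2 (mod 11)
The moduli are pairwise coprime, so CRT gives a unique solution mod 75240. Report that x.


Product of moduli M = 8 · 9 · 5 · 19 · 11 = 75240.
Merge one congruence at a time:
  Start: x ≡ 4 (mod 8).
  Combine with x ≡ 8 (mod 9); new modulus lcm = 72.
    Write x = 4 + 8·t and substitute into x ≡ 8 (mod 9): 8·t ≡ 8 − 4 = 4 (mod 9).
    The inverse of 8 mod 9 is 8 (since 8·8 = 64 = 7·9 + 1), so t ≡ 8·4 = 32 ≡ 5 (mod 9).
    Then x = 4 + 8·5 = 44, valid modulo lcm(8, 9) = 72: x ≡ 44 (mod 72).
  Combine with x ≡ 3 (mod 5); new modulus lcm = 360.
    Write x = 44 + 72·t and substitute into x ≡ 3 (mod 5): 72·t ≡ 3 − 44 = -41 (mod 5).
    Reduce coefficients mod 5: 2·t ≡ 4 (mod 5).
    The inverse of 2 mod 5 is 3 (since 2·3 = 6 = 1·5 + 1), so t ≡ 3·4 = 12 ≡ 2 (mod 5).
    Then x = 44 + 72·2 = 188, valid modulo lcm(72, 5) = 360: x ≡ 188 (mod 360).
  Combine with x ≡ 5 (mod 19); new modulus lcm = 6840.
    Write x = 188 + 360·t and substitute into x ≡ 5 (mod 19): 360·t ≡ 5 − 188 = -183 (mod 19).
    Reduce coefficients mod 19: 18·t ≡ 7 (mod 19).
    The inverse of 18 mod 19 is 18 (since 18·18 = 324 = 17·19 + 1), so t ≡ 18·7 = 126 ≡ 12 (mod 19).
    Then x = 188 + 360·12 = 4508, valid modulo lcm(360, 19) = 6840: x ≡ 4508 (mod 6840).
  Combine with x ≡ 2 (mod 11); new modulus lcm = 75240.
    Write x = 4508 + 6840·t and substitute into x ≡ 2 (mod 11): 6840·t ≡ 2 − 4508 = -4506 (mod 11).
    Reduce coefficients mod 11: 9·t ≡ 4 (mod 11).
    The inverse of 9 mod 11 is 5 (since 9·5 = 45 = 4·11 + 1), so t ≡ 5·4 = 20 ≡ 9 (mod 11).
    Then x = 4508 + 6840·9 = 66068, valid modulo lcm(6840, 11) = 75240: x ≡ 66068 (mod 75240).
Verify against each original: 66068 mod 8 = 4, 66068 mod 9 = 8, 66068 mod 5 = 3, 66068 mod 19 = 5, 66068 mod 11 = 2.

x ≡ 66068 (mod 75240).


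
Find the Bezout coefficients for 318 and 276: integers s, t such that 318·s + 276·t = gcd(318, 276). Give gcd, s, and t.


Euclidean algorithm on (318, 276) — divide until remainder is 0:
  318 = 1 · 276 + 42
  276 = 6 · 42 + 24
  42 = 1 · 24 + 18
  24 = 1 · 18 + 6
  18 = 3 · 6 + 0
gcd(318, 276) = 6.
Track Bezout coefficients alongside the remainders: start with r₀ = 318 = a·1 + b·0 (s = 1, t = 0) and r₁ = 276 = a·0 + b·1 (s = 0, t = 1); each new remainder r_{k+1} = r_{k-1} − q_k·r_k inherits s_{k+1} = s_{k-1} − q_k·s_k, t_{k+1} = t_{k-1} − q_k·t_k, so r_k = a·s_k + b·t_k at every step:
  q = 1: r = 42, s = 1 − 1·0 = 1, t = 0 − 1·1 = -1  (check: 318·1 + 276·(-1) = 42)
  q = 6: r = 24, s = 0 − 6·1 = -6, t = 1 − 6·(-1) = 7  (check: 318·(-6) + 276·7 = 24)
  q = 1: r = 18, s = 1 − 1·(-6) = 7, t = -1 − 1·7 = -8  (check: 318·7 + 276·(-8) = 18)
  q = 1: r = 6, s = -6 − 1·7 = -13, t = 7 − 1·(-8) = 15  (check: 318·(-13) + 276·15 = 6)
The row with r = 6 (the gcd) gives the Bezout coefficients s = -13, t = 15.
Result: 318 · (-13) + 276 · (15) = 6.

gcd(318, 276) = 6; s = -13, t = 15 (check: 318·(-13) + 276·15 = 6).


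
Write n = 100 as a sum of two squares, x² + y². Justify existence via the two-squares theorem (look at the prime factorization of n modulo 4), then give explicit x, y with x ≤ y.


Step 1: Factor n = 100 = 2^2 · 5^2.
Step 2: Check the mod-4 condition on each prime factor: 2 = 2 (special); 5 ≡ 1 (mod 4), exponent 2.
All primes ≡ 3 (mod 4) appear to even exponent (or don't appear), so by the two-squares theorem n IS expressible as a sum of two squares.
Step 3: Build a representation. Group n = k² · m with k = 2 and m = 5 · 5 = 25 (a product of primes ≡ 1 (mod 4)); a representation of m scales to one of n via (k·x)² + (k·y)² = k²(x² + y²). Each prime p ≡ 1 (mod 4) is itself a sum of two squares; find a² by testing p − a² for a perfect square:
  5: 5 − 1² = 4 = 2² ⇒ 5 = 1² + 2².
  Combine using the Brahmagupta–Fibonacci identity (a² + b²)(c² + d²) = (ac − bd)² + (ad + bc)² = (ac + bd)² + (ad − bc)²:
  5 · 5 = 25: from (1² + 2²)(1² + 2²), take (1·1 − 2·2, 1·2 + 2·1) = (1 − 4, 2 + 2) = (-3, 4); dropping signs (only squares matter) gives (3, 4); check 3² + 4² = 9 + 16 = 25 ✓.
  Scale by k = 2: (2·3, 2·4) = (6, 8).
Step 4: Order so x ≤ y and verify: 6² + 8² = 36 + 64 = 100 = n. ✓

n = 100 = 6² + 8² (one valid representation with x ≤ y).


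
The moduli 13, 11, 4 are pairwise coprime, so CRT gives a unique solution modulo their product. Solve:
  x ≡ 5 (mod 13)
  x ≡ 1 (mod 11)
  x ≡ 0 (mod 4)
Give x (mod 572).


Moduli 13, 11, 4 are pairwise coprime; by CRT there is a unique solution modulo M = 13 · 11 · 4 = 572.
Solve pairwise, accumulating the modulus:
  Start with x ≡ 5 (mod 13).
  Combine with x ≡ 1 (mod 11): since gcd(13, 11) = 1, we get a unique residue mod 143.
    Write x = 5 + 13·t and substitute into x ≡ 1 (mod 11): 13·t ≡ 1 − 5 = -4 (mod 11).
    Reduce coefficients mod 11: 2·t ≡ 7 (mod 11).
    The inverse of 2 mod 11 is 6 (since 2·6 = 12 = 1·11 + 1), so t ≡ 6·7 = 42 ≡ 9 (mod 11).
    Then x = 5 + 13·9 = 122, valid modulo lcm(13, 11) = 143: x ≡ 122 (mod 143).
  Combine with x ≡ 0 (mod 4): since gcd(143, 4) = 1, we get a unique residue mod 572.
    Write x = 122 + 143·t and substitute into x ≡ 0 (mod 4): 143·t ≡ 0 − 122 = -122 (mod 4).
    Reduce coefficients mod 4: 3·t ≡ 2 (mod 4).
    The inverse of 3 mod 4 is 3 (since 3·3 = 9 = 2·4 + 1), so t ≡ 3·2 = 6 ≡ 2 (mod 4).
    Then x = 122 + 143·2 = 408, valid modulo lcm(143, 4) = 572: x ≡ 408 (mod 572).
Verify: 408 mod 13 = 5 ✓, 408 mod 11 = 1 ✓, 408 mod 4 = 0 ✓.

x ≡ 408 (mod 572).


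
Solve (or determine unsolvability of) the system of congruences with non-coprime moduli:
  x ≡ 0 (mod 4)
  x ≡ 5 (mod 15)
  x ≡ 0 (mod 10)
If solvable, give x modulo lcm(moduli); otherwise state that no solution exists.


Moduli 4, 15, 10 are not pairwise coprime, so CRT works modulo lcm(m_i) when all pairwise compatibility conditions hold.
Pairwise compatibility: gcd(m_i, m_j) must divide a_i - a_j for every pair.
Merge one congruence at a time:
  Start: x ≡ 0 (mod 4).
  Combine with x ≡ 5 (mod 15): gcd(4, 15) = 1; 5 - 0 = 5, which IS divisible by 1, so compatible.
    Write x = 0 + 4·t and substitute into x ≡ 5 (mod 15): 4·t ≡ 5 − 0 = 5 (mod 15).
    The inverse of 4 mod 15 is 4 (since 4·4 = 16 = 1·15 + 1), so t ≡ 4·5 = 20 ≡ 5 (mod 15).
    Then x = 0 + 4·5 = 20, valid modulo lcm(4, 15) = 60: x ≡ 20 (mod 60).
  Combine with x ≡ 0 (mod 10): gcd(60, 10) = 10; 0 - 20 = -20, which IS divisible by 10, so compatible.
    Write x = 20 + 60·t and substitute into x ≡ 0 (mod 10): 60·t ≡ 0 − 20 = -20 (mod 10).
    Divide the congruence (and modulus) by g = 10: 6·t ≡ -2 (mod 1).
    Modulo 1 every t works; take t = 0.
    Then x = 20 + 60·0 = 20, valid modulo lcm(60, 10) = 60: x ≡ 20 (mod 60).
Verify: 20 mod 4 = 0, 20 mod 15 = 5, 20 mod 10 = 0.

x ≡ 20 (mod 60).


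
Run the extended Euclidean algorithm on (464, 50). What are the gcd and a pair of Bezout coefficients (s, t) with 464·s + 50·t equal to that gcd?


Euclidean algorithm on (464, 50) — divide until remainder is 0:
  464 = 9 · 50 + 14
  50 = 3 · 14 + 8
  14 = 1 · 8 + 6
  8 = 1 · 6 + 2
  6 = 3 · 2 + 0
gcd(464, 50) = 2.
Track Bezout coefficients alongside the remainders: start with r₀ = 464 = a·1 + b·0 (s = 1, t = 0) and r₁ = 50 = a·0 + b·1 (s = 0, t = 1); each new remainder r_{k+1} = r_{k-1} − q_k·r_k inherits s_{k+1} = s_{k-1} − q_k·s_k, t_{k+1} = t_{k-1} − q_k·t_k, so r_k = a·s_k + b·t_k at every step:
  q = 9: r = 14, s = 1 − 9·0 = 1, t = 0 − 9·1 = -9  (check: 464·1 + 50·(-9) = 14)
  q = 3: r = 8, s = 0 − 3·1 = -3, t = 1 − 3·(-9) = 28  (check: 464·(-3) + 50·28 = 8)
  q = 1: r = 6, s = 1 − 1·(-3) = 4, t = -9 − 1·28 = -37  (check: 464·4 + 50·(-37) = 6)
  q = 1: r = 2, s = -3 − 1·4 = -7, t = 28 − 1·(-37) = 65  (check: 464·(-7) + 50·65 = 2)
The row with r = 2 (the gcd) gives the Bezout coefficients s = -7, t = 65.
Result: 464 · (-7) + 50 · (65) = 2.

gcd(464, 50) = 2; s = -7, t = 65 (check: 464·(-7) + 50·65 = 2).


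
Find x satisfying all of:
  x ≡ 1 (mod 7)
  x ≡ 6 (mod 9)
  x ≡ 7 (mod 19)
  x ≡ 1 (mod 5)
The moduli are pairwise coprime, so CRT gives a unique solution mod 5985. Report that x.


Product of moduli M = 7 · 9 · 19 · 5 = 5985.
Merge one congruence at a time:
  Start: x ≡ 1 (mod 7).
  Combine with x ≡ 6 (mod 9); new modulus lcm = 63.
    Write x = 1 + 7·t and substitute into x ≡ 6 (mod 9): 7·t ≡ 6 − 1 = 5 (mod 9).
    The inverse of 7 mod 9 is 4 (since 7·4 = 28 = 3·9 + 1), so t ≡ 4·5 = 20 ≡ 2 (mod 9).
    Then x = 1 + 7·2 = 15, valid modulo lcm(7, 9) = 63: x ≡ 15 (mod 63).
  Combine with x ≡ 7 (mod 19); new modulus lcm = 1197.
    Write x = 15 + 63·t and substitute into x ≡ 7 (mod 19): 63·t ≡ 7 − 15 = -8 (mod 19).
    Reduce coefficients mod 19: 6·t ≡ 11 (mod 19).
    The inverse of 6 mod 19 is 16 (since 6·16 = 96 = 5·19 + 1), so t ≡ 16·11 = 176 ≡ 5 (mod 19).
    Then x = 15 + 63·5 = 330, valid modulo lcm(63, 19) = 1197: x ≡ 330 (mod 1197).
  Combine with x ≡ 1 (mod 5); new modulus lcm = 5985.
    Write x = 330 + 1197·t and substitute into x ≡ 1 (mod 5): 1197·t ≡ 1 − 330 = -329 (mod 5).
    Reduce coefficients mod 5: 2·t ≡ 1 (mod 5).
    The inverse of 2 mod 5 is 3 (since 2·3 = 6 = 1·5 + 1), so t ≡ 3·1 = 3 ≡ 3 (mod 5).
    Then x = 330 + 1197·3 = 3921, valid modulo lcm(1197, 5) = 5985: x ≡ 3921 (mod 5985).
Verify against each original: 3921 mod 7 = 1, 3921 mod 9 = 6, 3921 mod 19 = 7, 3921 mod 5 = 1.

x ≡ 3921 (mod 5985).


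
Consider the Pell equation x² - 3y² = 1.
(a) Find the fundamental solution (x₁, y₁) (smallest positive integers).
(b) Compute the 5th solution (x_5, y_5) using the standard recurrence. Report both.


Step 1: Find the fundamental solution (x₁, y₁) of x² - 3y² = 1.
  Expand √3 as a continued fraction. a₀ = ⌊√3⌋ = 1; iterate m_{k+1} = d_k·a_k − m_k, d_{k+1} = (3 − m_{k+1}²)/d_k, a_{k+1} = ⌊(a₀ + m_{k+1})/d_{k+1}⌋ (starting m₀ = 0, d₀ = 1), with convergents p_k = a_k·p_{k-1} + p_{k-2}, q_k = a_k·q_{k-1} + q_{k-2} (p₋₁ = 1, q₋₁ = 0):
  k = 0: a₀ = 1; p₀/q₀ = 1/1; p₀² − 3·q₀² = 1 − 3 = -2.
  k = 1: m = 1, d = 2, a = ⌊(1 + 1)/2⌋ = 1; p/q = (1·1 + 1)/(1·1 + 0) = 2/1; p² − 3·q² = 4 − 3 = 1.
  The first convergent with p² − 3·q² = 1 gives the fundamental solution (x₁, y₁) = (2, 1).
Step 2: Apply the recurrence (x_{n+1}, y_{n+1}) = (x₁x_n + 3y₁y_n, x₁y_n + y₁x_n) repeatedly.
  From (x_1, y_1) = (2, 1): x_2 = 2·2 + 3·1·1 = 7; y_2 = 2·1 + 1·2 = 4.
  From (x_2, y_2) = (7, 4): x_3 = 2·7 + 3·1·4 = 26; y_3 = 2·4 + 1·7 = 15.
  From (x_3, y_3) = (26, 15): x_4 = 2·26 + 3·1·15 = 97; y_4 = 2·15 + 1·26 = 56.
  From (x_4, y_4) = (97, 56): x_5 = 2·97 + 3·1·56 = 362; y_5 = 2·56 + 1·97 = 209.
Step 3: Verify x_5² - 3·y_5² = 131044 - 131043 = 1 (should be 1). ✓

(x_1, y_1) = (2, 1); (x_5, y_5) = (362, 209).


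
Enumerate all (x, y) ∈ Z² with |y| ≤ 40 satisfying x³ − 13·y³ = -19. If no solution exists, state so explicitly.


The equation is x³ - 13y³ = -19. For fixed y, x³ = 13·y³ − 19, so a solution requires the RHS to be a perfect cube.
Strategy: iterate y from -40 to 40, compute RHS = 13·y³ − 19, and check whether it is a (positive or negative) perfect cube.
Check small values of y:
  y = 0: RHS = -19 is not a perfect cube.
  y = 1: RHS = -6 is not a perfect cube.
  y = -1: RHS = -32 is not a perfect cube.
  y = 2: RHS = 85 is not a perfect cube.
  y = -2: RHS = -123 is not a perfect cube.
  y = 3: RHS = 332 is not a perfect cube.
  y = -3: RHS = -370 is not a perfect cube.
Continuing the search up to |y| = 40 finds no solutions either.
No (x, y) in the scanned range satisfies the equation.

No integer solutions with |y| ≤ 40.


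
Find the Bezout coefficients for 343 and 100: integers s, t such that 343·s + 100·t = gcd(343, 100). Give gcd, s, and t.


Euclidean algorithm on (343, 100) — divide until remainder is 0:
  343 = 3 · 100 + 43
  100 = 2 · 43 + 14
  43 = 3 · 14 + 1
  14 = 14 · 1 + 0
gcd(343, 100) = 1.
Track Bezout coefficients alongside the remainders: start with r₀ = 343 = a·1 + b·0 (s = 1, t = 0) and r₁ = 100 = a·0 + b·1 (s = 0, t = 1); each new remainder r_{k+1} = r_{k-1} − q_k·r_k inherits s_{k+1} = s_{k-1} − q_k·s_k, t_{k+1} = t_{k-1} − q_k·t_k, so r_k = a·s_k + b·t_k at every step:
  q = 3: r = 43, s = 1 − 3·0 = 1, t = 0 − 3·1 = -3  (check: 343·1 + 100·(-3) = 43)
  q = 2: r = 14, s = 0 − 2·1 = -2, t = 1 − 2·(-3) = 7  (check: 343·(-2) + 100·7 = 14)
  q = 3: r = 1, s = 1 − 3·(-2) = 7, t = -3 − 3·7 = -24  (check: 343·7 + 100·(-24) = 1)
The row with r = 1 (the gcd) gives the Bezout coefficients s = 7, t = -24.
Result: 343 · (7) + 100 · (-24) = 1.

gcd(343, 100) = 1; s = 7, t = -24 (check: 343·7 + 100·(-24) = 1).


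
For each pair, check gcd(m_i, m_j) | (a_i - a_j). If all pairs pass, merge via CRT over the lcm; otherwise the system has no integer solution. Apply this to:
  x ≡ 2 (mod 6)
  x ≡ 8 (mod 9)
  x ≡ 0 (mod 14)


Moduli 6, 9, 14 are not pairwise coprime, so CRT works modulo lcm(m_i) when all pairwise compatibility conditions hold.
Pairwise compatibility: gcd(m_i, m_j) must divide a_i - a_j for every pair.
Merge one congruence at a time:
  Start: x ≡ 2 (mod 6).
  Combine with x ≡ 8 (mod 9): gcd(6, 9) = 3; 8 - 2 = 6, which IS divisible by 3, so compatible.
    Write x = 2 + 6·t and substitute into x ≡ 8 (mod 9): 6·t ≡ 8 − 2 = 6 (mod 9).
    Divide the congruence (and modulus) by g = 3: 2·t ≡ 2 (mod 3).
    The inverse of 2 mod 3 is 2 (since 2·2 = 4 = 1·3 + 1), so t ≡ 2·2 = 4 ≡ 1 (mod 3).
    Then x = 2 + 6·1 = 8, valid modulo lcm(6, 9) = 18: x ≡ 8 (mod 18).
  Combine with x ≡ 0 (mod 14): gcd(18, 14) = 2; 0 - 8 = -8, which IS divisible by 2, so compatible.
    Write x = 8 + 18·t and substitute into x ≡ 0 (mod 14): 18·t ≡ 0 − 8 = -8 (mod 14).
    Divide the congruence (and modulus) by g = 2: 9·t ≡ -4 (mod 7).
    Reduce coefficients mod 7: 2·t ≡ 3 (mod 7).
    The inverse of 2 mod 7 is 4 (since 2·4 = 8 = 1·7 + 1), so t ≡ 4·3 = 12 ≡ 5 (mod 7).
    Then x = 8 + 18·5 = 98, valid modulo lcm(18, 14) = 126: x ≡ 98 (mod 126).
Verify: 98 mod 6 = 2, 98 mod 9 = 8, 98 mod 14 = 0.

x ≡ 98 (mod 126).


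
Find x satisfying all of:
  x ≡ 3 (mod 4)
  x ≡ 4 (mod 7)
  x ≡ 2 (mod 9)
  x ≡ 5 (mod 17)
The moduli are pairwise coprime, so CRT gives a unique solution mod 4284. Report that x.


Product of moduli M = 4 · 7 · 9 · 17 = 4284.
Merge one congruence at a time:
  Start: x ≡ 3 (mod 4).
  Combine with x ≡ 4 (mod 7); new modulus lcm = 28.
    Write x = 3 + 4·t and substitute into x ≡ 4 (mod 7): 4·t ≡ 4 − 3 = 1 (mod 7).
    The inverse of 4 mod 7 is 2 (since 4·2 = 8 = 1·7 + 1), so t ≡ 2·1 = 2 ≡ 2 (mod 7).
    Then x = 3 + 4·2 = 11, valid modulo lcm(4, 7) = 28: x ≡ 11 (mod 28).
  Combine with x ≡ 2 (mod 9); new modulus lcm = 252.
    Write x = 11 + 28·t and substitute into x ≡ 2 (mod 9): 28·t ≡ 2 − 11 = -9 (mod 9).
    Reduce coefficients mod 9: 1·t ≡ 0 (mod 9).
    So t ≡ 0 (mod 9).
    Then x = 11 + 28·0 = 11, valid modulo lcm(28, 9) = 252: x ≡ 11 (mod 252).
  Combine with x ≡ 5 (mod 17); new modulus lcm = 4284.
    Write x = 11 + 252·t and substitute into x ≡ 5 (mod 17): 252·t ≡ 5 − 11 = -6 (mod 17).
    Reduce coefficients mod 17: 14·t ≡ 11 (mod 17).
    The inverse of 14 mod 17 is 11 (since 14·11 = 154 = 9·17 + 1), so t ≡ 11·11 = 121 ≡ 2 (mod 17).
    Then x = 11 + 252·2 = 515, valid modulo lcm(252, 17) = 4284: x ≡ 515 (mod 4284).
Verify against each original: 515 mod 4 = 3, 515 mod 7 = 4, 515 mod 9 = 2, 515 mod 17 = 5.

x ≡ 515 (mod 4284).


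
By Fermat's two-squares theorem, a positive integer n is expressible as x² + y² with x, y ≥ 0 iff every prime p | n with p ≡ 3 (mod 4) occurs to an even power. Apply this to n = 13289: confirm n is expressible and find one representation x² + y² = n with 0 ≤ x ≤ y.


Step 1: Factor n = 13289 = 97 · 137.
Step 2: Check the mod-4 condition on each prime factor: 97 ≡ 1 (mod 4), exponent 1; 137 ≡ 1 (mod 4), exponent 1.
All primes ≡ 3 (mod 4) appear to even exponent (or don't appear), so by the two-squares theorem n IS expressible as a sum of two squares.
Step 3: Build a representation. Here n = 97 · 137 is a product of primes ≡ 1 (mod 4). Each prime p ≡ 1 (mod 4) is itself a sum of two squares; find a² by testing p − a² for a perfect square:
  97: 97 − 1² = 96, 97 − 2² = 93, 97 − 3² = 88, 97 − 4² = 81 = 9² ⇒ 97 = 4² + 9².
  137: 137 − 1² = 136, 137 − 2² = 133, 137 − 3² = 128, 137 − 4² = 121 = 11² ⇒ 137 = 4² + 11².
  Combine using the Brahmagupta–Fibonacci identity (a² + b²)(c² + d²) = (ac − bd)² + (ad + bc)² = (ac + bd)² + (ad − bc)²:
  97 · 137 = 13289: from (4² + 9²)(4² + 11²), take (4·4 − 9·11, 4·11 + 9·4) = (16 − 99, 44 + 36) = (-83, 80); dropping signs (only squares matter) gives (83, 80); check 83² + 80² = 6889 + 6400 = 13289 ✓.
Step 4: Order so x ≤ y and verify: 80² + 83² = 6400 + 6889 = 13289 = n. ✓

n = 13289 = 80² + 83² (one valid representation with x ≤ y).


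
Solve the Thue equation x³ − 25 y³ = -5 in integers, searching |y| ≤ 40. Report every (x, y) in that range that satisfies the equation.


The equation is x³ - 25y³ = -5. For fixed y, x³ = 25·y³ − 5, so a solution requires the RHS to be a perfect cube.
Strategy: iterate y from -40 to 40, compute RHS = 25·y³ − 5, and check whether it is a (positive or negative) perfect cube.
Check small values of y:
  y = 0: RHS = -5 is not a perfect cube.
  y = 1: RHS = 20 is not a perfect cube.
  y = -1: RHS = -30 is not a perfect cube.
  y = 2: RHS = 195 is not a perfect cube.
  y = -2: RHS = -205 is not a perfect cube.
  y = 3: RHS = 670 is not a perfect cube.
  y = -3: RHS = -680 is not a perfect cube.
Continuing the search up to |y| = 40 finds no solutions either.
No (x, y) in the scanned range satisfies the equation.

No integer solutions with |y| ≤ 40.


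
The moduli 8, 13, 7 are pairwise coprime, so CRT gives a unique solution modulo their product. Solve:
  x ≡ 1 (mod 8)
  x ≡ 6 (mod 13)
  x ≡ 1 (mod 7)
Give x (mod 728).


Moduli 8, 13, 7 are pairwise coprime; by CRT there is a unique solution modulo M = 8 · 13 · 7 = 728.
Solve pairwise, accumulating the modulus:
  Start with x ≡ 1 (mod 8).
  Combine with x ≡ 6 (mod 13): since gcd(8, 13) = 1, we get a unique residue mod 104.
    Write x = 1 + 8·t and substitute into x ≡ 6 (mod 13): 8·t ≡ 6 − 1 = 5 (mod 13).
    The inverse of 8 mod 13 is 5 (since 8·5 = 40 = 3·13 + 1), so t ≡ 5·5 = 25 ≡ 12 (mod 13).
    Then x = 1 + 8·12 = 97, valid modulo lcm(8, 13) = 104: x ≡ 97 (mod 104).
  Combine with x ≡ 1 (mod 7): since gcd(104, 7) = 1, we get a unique residue mod 728.
    Write x = 97 + 104·t and substitute into x ≡ 1 (mod 7): 104·t ≡ 1 − 97 = -96 (mod 7).
    Reduce coefficients mod 7: 6·t ≡ 2 (mod 7).
    The inverse of 6 mod 7 is 6 (since 6·6 = 36 = 5·7 + 1), so t ≡ 6·2 = 12 ≡ 5 (mod 7).
    Then x = 97 + 104·5 = 617, valid modulo lcm(104, 7) = 728: x ≡ 617 (mod 728).
Verify: 617 mod 8 = 1 ✓, 617 mod 13 = 6 ✓, 617 mod 7 = 1 ✓.

x ≡ 617 (mod 728).


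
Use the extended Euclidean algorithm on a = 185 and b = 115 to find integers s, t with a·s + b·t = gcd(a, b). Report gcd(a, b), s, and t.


Euclidean algorithm on (185, 115) — divide until remainder is 0:
  185 = 1 · 115 + 70
  115 = 1 · 70 + 45
  70 = 1 · 45 + 25
  45 = 1 · 25 + 20
  25 = 1 · 20 + 5
  20 = 4 · 5 + 0
gcd(185, 115) = 5.
Track Bezout coefficients alongside the remainders: start with r₀ = 185 = a·1 + b·0 (s = 1, t = 0) and r₁ = 115 = a·0 + b·1 (s = 0, t = 1); each new remainder r_{k+1} = r_{k-1} − q_k·r_k inherits s_{k+1} = s_{k-1} − q_k·s_k, t_{k+1} = t_{k-1} − q_k·t_k, so r_k = a·s_k + b·t_k at every step:
  q = 1: r = 70, s = 1 − 1·0 = 1, t = 0 − 1·1 = -1  (check: 185·1 + 115·(-1) = 70)
  q = 1: r = 45, s = 0 − 1·1 = -1, t = 1 − 1·(-1) = 2  (check: 185·(-1) + 115·2 = 45)
  q = 1: r = 25, s = 1 − 1·(-1) = 2, t = -1 − 1·2 = -3  (check: 185·2 + 115·(-3) = 25)
  q = 1: r = 20, s = -1 − 1·2 = -3, t = 2 − 1·(-3) = 5  (check: 185·(-3) + 115·5 = 20)
  q = 1: r = 5, s = 2 − 1·(-3) = 5, t = -3 − 1·5 = -8  (check: 185·5 + 115·(-8) = 5)
The row with r = 5 (the gcd) gives the Bezout coefficients s = 5, t = -8.
Result: 185 · (5) + 115 · (-8) = 5.

gcd(185, 115) = 5; s = 5, t = -8 (check: 185·5 + 115·(-8) = 5).


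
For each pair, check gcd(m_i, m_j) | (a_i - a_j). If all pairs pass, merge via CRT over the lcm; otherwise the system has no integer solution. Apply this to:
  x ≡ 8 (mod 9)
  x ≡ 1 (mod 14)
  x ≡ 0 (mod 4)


Moduli 9, 14, 4 are not pairwise coprime, so CRT works modulo lcm(m_i) when all pairwise compatibility conditions hold.
Pairwise compatibility: gcd(m_i, m_j) must divide a_i - a_j for every pair.
Merge one congruence at a time:
  Start: x ≡ 8 (mod 9).
  Combine with x ≡ 1 (mod 14): gcd(9, 14) = 1; 1 - 8 = -7, which IS divisible by 1, so compatible.
    Write x = 8 + 9·t and substitute into x ≡ 1 (mod 14): 9·t ≡ 1 − 8 = -7 (mod 14).
    Reduce coefficients mod 14: 9·t ≡ 7 (mod 14).
    The inverse of 9 mod 14 is 11 (since 9·11 = 99 = 7·14 + 1), so t ≡ 11·7 = 77 ≡ 7 (mod 14).
    Then x = 8 + 9·7 = 71, valid modulo lcm(9, 14) = 126: x ≡ 71 (mod 126).
  Combine with x ≡ 0 (mod 4): gcd(126, 4) = 2, and 0 - 71 = -71 is NOT divisible by 2.
    ⇒ system is inconsistent (no integer solution).

No solution (the system is inconsistent).


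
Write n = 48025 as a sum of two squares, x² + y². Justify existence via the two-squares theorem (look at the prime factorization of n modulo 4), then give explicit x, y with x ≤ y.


Step 1: Factor n = 48025 = 5^2 · 17 · 113.
Step 2: Check the mod-4 condition on each prime factor: 5 ≡ 1 (mod 4), exponent 2; 17 ≡ 1 (mod 4), exponent 1; 113 ≡ 1 (mod 4), exponent 1.
All primes ≡ 3 (mod 4) appear to even exponent (or don't appear), so by the two-squares theorem n IS expressible as a sum of two squares.
Step 3: Build a representation. Group n = k² · m with k = 5 and m = 17 · 113 = 1921 (a product of primes ≡ 1 (mod 4)); a representation of m scales to one of n via (k·x)² + (k·y)² = k²(x² + y²). Each prime p ≡ 1 (mod 4) is itself a sum of two squares; find a² by testing p − a² for a perfect square:
  17: 17 − 1² = 16 = 4² ⇒ 17 = 1² + 4².
  113: 113 − 1² = 112, 113 − 2² = 109, 113 − 3² = 104, 113 − 4² = 97, 113 − 5² = 88, 113 − 6² = 77, 113 − 7² = 64 = 8² ⇒ 113 = 7² + 8².
  Combine using the Brahmagupta–Fibonacci identity (a² + b²)(c² + d²) = (ac − bd)² + (ad + bc)² = (ac + bd)² + (ad − bc)²:
  17 · 113 = 1921: from (1² + 4²)(7² + 8²), take (1·7 − 4·8, 1·8 + 4·7) = (7 − 32, 8 + 28) = (-25, 36); dropping signs (only squares matter) gives (25, 36); check 25² + 36² = 625 + 1296 = 1921 ✓.
  Scale by k = 5: (5·25, 5·36) = (125, 180).
Step 4: Order so x ≤ y and verify: 125² + 180² = 15625 + 32400 = 48025 = n. ✓

n = 48025 = 125² + 180² (one valid representation with x ≤ y).


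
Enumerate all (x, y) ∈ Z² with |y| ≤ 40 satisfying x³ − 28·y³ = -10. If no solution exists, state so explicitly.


The equation is x³ - 28y³ = -10. For fixed y, x³ = 28·y³ − 10, so a solution requires the RHS to be a perfect cube.
Strategy: iterate y from -40 to 40, compute RHS = 28·y³ − 10, and check whether it is a (positive or negative) perfect cube.
Check small values of y:
  y = 0: RHS = -10 is not a perfect cube.
  y = 1: RHS = 18 is not a perfect cube.
  y = -1: RHS = -38 is not a perfect cube.
  y = 2: RHS = 214 is not a perfect cube.
  y = -2: RHS = -234 is not a perfect cube.
  y = 3: RHS = 746 is not a perfect cube.
  y = -3: RHS = -766 is not a perfect cube.
Continuing the search up to |y| = 40 finds no solutions either.
No (x, y) in the scanned range satisfies the equation.

No integer solutions with |y| ≤ 40.


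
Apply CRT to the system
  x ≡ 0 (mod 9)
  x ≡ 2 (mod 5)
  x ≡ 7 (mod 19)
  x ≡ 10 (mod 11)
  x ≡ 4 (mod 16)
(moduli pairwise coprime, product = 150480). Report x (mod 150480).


Product of moduli M = 9 · 5 · 19 · 11 · 16 = 150480.
Merge one congruence at a time:
  Start: x ≡ 0 (mod 9).
  Combine with x ≡ 2 (mod 5); new modulus lcm = 45.
    Write x = 0 + 9·t and substitute into x ≡ 2 (mod 5): 9·t ≡ 2 − 0 = 2 (mod 5).
    Reduce coefficients mod 5: 4·t ≡ 2 (mod 5).
    The inverse of 4 mod 5 is 4 (since 4·4 = 16 = 3·5 + 1), so t ≡ 4·2 = 8 ≡ 3 (mod 5).
    Then x = 0 + 9·3 = 27, valid modulo lcm(9, 5) = 45: x ≡ 27 (mod 45).
  Combine with x ≡ 7 (mod 19); new modulus lcm = 855.
    Write x = 27 + 45·t and substitute into x ≡ 7 (mod 19): 45·t ≡ 7 − 27 = -20 (mod 19).
    Reduce coefficients mod 19: 7·t ≡ 18 (mod 19).
    The inverse of 7 mod 19 is 11 (since 7·11 = 77 = 4·19 + 1), so t ≡ 11·18 = 198 ≡ 8 (mod 19).
    Then x = 27 + 45·8 = 387, valid modulo lcm(45, 19) = 855: x ≡ 387 (mod 855).
  Combine with x ≡ 10 (mod 11); new modulus lcm = 9405.
    Write x = 387 + 855·t and substitute into x ≡ 10 (mod 11): 855·t ≡ 10 − 387 = -377 (mod 11).
    Reduce coefficients mod 11: 8·t ≡ 8 (mod 11).
    The inverse of 8 mod 11 is 7 (since 8·7 = 56 = 5·11 + 1), so t ≡ 7·8 = 56 ≡ 1 (mod 11).
    Then x = 387 + 855·1 = 1242, valid modulo lcm(855, 11) = 9405: x ≡ 1242 (mod 9405).
  Combine with x ≡ 4 (mod 16); new modulus lcm = 150480.
    Write x = 1242 + 9405·t and substitute into x ≡ 4 (mod 16): 9405·t ≡ 4 − 1242 = -1238 (mod 16).
    Reduce coefficients mod 16: 13·t ≡ 10 (mod 16).
    The inverse of 13 mod 16 is 5 (since 13·5 = 65 = 4·16 + 1), so t ≡ 5·10 = 50 ≡ 2 (mod 16).
    Then x = 1242 + 9405·2 = 20052, valid modulo lcm(9405, 16) = 150480: x ≡ 20052 (mod 150480).
Verify against each original: 20052 mod 9 = 0, 20052 mod 5 = 2, 20052 mod 19 = 7, 20052 mod 11 = 10, 20052 mod 16 = 4.

x ≡ 20052 (mod 150480).


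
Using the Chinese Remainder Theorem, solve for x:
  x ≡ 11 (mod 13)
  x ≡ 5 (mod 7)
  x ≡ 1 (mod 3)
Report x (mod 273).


Moduli 13, 7, 3 are pairwise coprime; by CRT there is a unique solution modulo M = 13 · 7 · 3 = 273.
Solve pairwise, accumulating the modulus:
  Start with x ≡ 11 (mod 13).
  Combine with x ≡ 5 (mod 7): since gcd(13, 7) = 1, we get a unique residue mod 91.
    Write x = 11 + 13·t and substitute into x ≡ 5 (mod 7): 13·t ≡ 5 − 11 = -6 (mod 7).
    Reduce coefficients mod 7: 6·t ≡ 1 (mod 7).
    The inverse of 6 mod 7 is 6 (since 6·6 = 36 = 5·7 + 1), so t ≡ 6·1 = 6 ≡ 6 (mod 7).
    Then x = 11 + 13·6 = 89, valid modulo lcm(13, 7) = 91: x ≡ 89 (mod 91).
  Combine with x ≡ 1 (mod 3): since gcd(91, 3) = 1, we get a unique residue mod 273.
    Write x = 89 + 91·t and substitute into x ≡ 1 (mod 3): 91·t ≡ 1 − 89 = -88 (mod 3).
    Reduce coefficients mod 3: 1·t ≡ 2 (mod 3).
    So t ≡ 2 (mod 3).
    Then x = 89 + 91·2 = 271, valid modulo lcm(91, 3) = 273: x ≡ 271 (mod 273).
Verify: 271 mod 13 = 11 ✓, 271 mod 7 = 5 ✓, 271 mod 3 = 1 ✓.

x ≡ 271 (mod 273).


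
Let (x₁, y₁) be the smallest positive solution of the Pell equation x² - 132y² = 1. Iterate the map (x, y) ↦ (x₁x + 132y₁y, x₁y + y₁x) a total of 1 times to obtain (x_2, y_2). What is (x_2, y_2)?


Step 1: Find the fundamental solution (x₁, y₁) of x² - 132y² = 1.
  Expand √132 as a continued fraction. a₀ = ⌊√132⌋ = 11; iterate m_{k+1} = d_k·a_k − m_k, d_{k+1} = (132 − m_{k+1}²)/d_k, a_{k+1} = ⌊(a₀ + m_{k+1})/d_{k+1}⌋ (starting m₀ = 0, d₀ = 1), with convergents p_k = a_k·p_{k-1} + p_{k-2}, q_k = a_k·q_{k-1} + q_{k-2} (p₋₁ = 1, q₋₁ = 0):
  k = 0: a₀ = 11; p₀/q₀ = 11/1; p₀² − 132·q₀² = 121 − 132 = -11.
  k = 1: m = 11, d = 11, a = ⌊(11 + 11)/11⌋ = 2; p/q = (2·11 + 1)/(2·1 + 0) = 23/2; p² − 132·q² = 529 − 528 = 1.
  The first convergent with p² − 132·q² = 1 gives the fundamental solution (x₁, y₁) = (23, 2).
Step 2: Apply the recurrence (x_{n+1}, y_{n+1}) = (x₁x_n + 132y₁y_n, x₁y_n + y₁x_n) repeatedly.
  From (x_1, y_1) = (23, 2): x_2 = 23·23 + 132·2·2 = 1057; y_2 = 23·2 + 2·23 = 92.
Step 3: Verify x_2² - 132·y_2² = 1117249 - 1117248 = 1 (should be 1). ✓

(x_1, y_1) = (23, 2); (x_2, y_2) = (1057, 92).
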